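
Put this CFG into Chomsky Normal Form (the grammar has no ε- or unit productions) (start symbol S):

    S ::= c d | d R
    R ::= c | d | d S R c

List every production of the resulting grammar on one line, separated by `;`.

Introduce a nonterminal for each terminal appearing in a rule of length ≥ 2: X1 → c, X2 → d.
Binarize each right-hand side of length ≥ 3 by chaining fresh nonterminals (Y1, Y2, …): affected rules were R → X2 S R X1.

S ::= X1 X2 | X2 R; R ::= c | d | X2 Y1; X1 ::= c; X2 ::= d; Y1 ::= S Y2; Y2 ::= R X1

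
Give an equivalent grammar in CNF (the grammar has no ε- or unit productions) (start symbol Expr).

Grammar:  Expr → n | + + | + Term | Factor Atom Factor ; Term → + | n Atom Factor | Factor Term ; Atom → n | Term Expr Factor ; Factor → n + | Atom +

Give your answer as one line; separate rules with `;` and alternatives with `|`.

Expr → n | X1 X1 | X1 Term | Factor Y1; Term → + | X2 Y2 | Factor Term; Atom → n | Term Y3; Factor → X2 X1 | Atom X1; X1 → +; X2 → n; Y1 → Atom Factor; Y2 → Atom Factor; Y3 → Expr Factor

Introduce a nonterminal for each terminal appearing in a rule of length ≥ 2: X1 → +, X2 → n.
Binarize each right-hand side of length ≥ 3 by chaining fresh nonterminals (Y1, Y2, …): affected rules were Expr → Factor Atom Factor; Term → X2 Atom Factor; Atom → Term Expr Factor.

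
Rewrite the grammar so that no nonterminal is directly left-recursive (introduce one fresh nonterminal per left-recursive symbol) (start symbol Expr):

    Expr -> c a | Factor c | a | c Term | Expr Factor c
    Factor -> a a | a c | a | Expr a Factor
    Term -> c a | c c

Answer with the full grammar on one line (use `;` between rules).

Expr is directly left-recursive.
For Expr: α = {Factor c}, β = {c a, Factor c, a, c Term}. Rewrite as Expr → β Expr1 and Expr1 → α Expr1 | ε.

Expr -> c a Expr1 | Factor c Expr1 | a Expr1 | c Term Expr1; Factor -> a a | a c | a | Expr a Factor; Term -> c a | c c; Expr1 -> Factor c Expr1 | eps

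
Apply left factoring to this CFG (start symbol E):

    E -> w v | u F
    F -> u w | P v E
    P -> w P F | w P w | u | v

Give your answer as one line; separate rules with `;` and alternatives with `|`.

E -> w v | u F; F -> u w | P v E; P -> u | v | w P P'; P' -> F | w

P has alternatives sharing prefix 'w P': factor to P → w P P' with P' → F | w.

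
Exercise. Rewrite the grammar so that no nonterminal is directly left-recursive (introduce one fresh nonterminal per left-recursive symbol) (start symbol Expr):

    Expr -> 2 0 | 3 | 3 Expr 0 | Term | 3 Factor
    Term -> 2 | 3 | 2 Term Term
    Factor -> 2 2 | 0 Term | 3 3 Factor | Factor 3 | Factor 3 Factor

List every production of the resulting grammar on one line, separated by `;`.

Expr -> 2 0 | 3 | 3 Expr 0 | Term | 3 Factor; Term -> 2 | 3 | 2 Term Term; Factor -> 2 2 Factor1 | 0 Term Factor1 | 3 3 Factor Factor1; Factor1 -> 3 Factor1 | 3 Factor Factor1 | epsilon

Directly left-recursive nonterminal: Factor.
For Factor: α = {3, 3 Factor}, β = {2 2, 0 Term, 3 3 Factor}. Rewrite as Factor → β Factor1 and Factor1 → α Factor1 | ε.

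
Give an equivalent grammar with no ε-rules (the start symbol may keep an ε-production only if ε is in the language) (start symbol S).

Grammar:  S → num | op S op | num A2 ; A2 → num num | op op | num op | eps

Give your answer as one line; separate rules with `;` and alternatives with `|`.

Nullable set = {A2}.
ε ∉ L(G), so no ε-production is kept.

S → num | op S op | num A2; A2 → num num | op op | num op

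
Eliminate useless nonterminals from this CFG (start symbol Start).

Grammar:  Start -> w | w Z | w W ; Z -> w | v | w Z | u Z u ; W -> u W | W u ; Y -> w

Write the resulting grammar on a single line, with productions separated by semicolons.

Start -> w | w Z; Z -> w | v | w Z | u Z u

Generating nonterminals: {Start, Y, Z}.
Reachable from Start after that: {Start, Z}.
Removed useless symbols: {W, Y} and every production mentioning them.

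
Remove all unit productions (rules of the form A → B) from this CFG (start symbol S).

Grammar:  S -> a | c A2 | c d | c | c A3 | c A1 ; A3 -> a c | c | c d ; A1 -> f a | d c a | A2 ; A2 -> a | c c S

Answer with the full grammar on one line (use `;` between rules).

S -> a | c A2 | c d | c | c A3 | c A1; A3 -> a c | c | c d; A1 -> a | c c S | f a | d c a; A2 -> a | c c S

Unit pairs: A1 ⇒* {A2}.
Replace each nonterminal's rules with the union of the non-unit rules of every nonterminal it unit-derives.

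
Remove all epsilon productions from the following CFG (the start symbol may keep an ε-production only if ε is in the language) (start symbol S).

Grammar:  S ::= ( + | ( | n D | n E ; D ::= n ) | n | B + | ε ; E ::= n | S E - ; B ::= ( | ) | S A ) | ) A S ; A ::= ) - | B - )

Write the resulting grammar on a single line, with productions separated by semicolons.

Nullable nonterminals: {D}.
ε ∉ L(G), so no ε-production is kept.
Add the nullable-subset variants: S → n D gives n D | n.

S ::= ( + | ( | n D | n | n E; D ::= n ) | n | B +; E ::= n | S E -; B ::= ( | ) | S A ) | ) A S; A ::= ) - | B - )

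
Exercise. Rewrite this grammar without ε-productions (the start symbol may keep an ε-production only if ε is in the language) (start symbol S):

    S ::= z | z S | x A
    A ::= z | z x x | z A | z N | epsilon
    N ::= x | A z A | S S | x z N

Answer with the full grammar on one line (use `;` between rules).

S ::= z | z S | x A | x; A ::= z | z x x | z A | z N; N ::= x | A z A | A z | z A | z | S S | x z N

The nullable symbols are {A}.
ε ∉ L(G), so no ε-production is kept.
Expand every rule over subsets of its nullable positions: S → x A gives x A | x. N → A z A gives A z A | A z | z A | z.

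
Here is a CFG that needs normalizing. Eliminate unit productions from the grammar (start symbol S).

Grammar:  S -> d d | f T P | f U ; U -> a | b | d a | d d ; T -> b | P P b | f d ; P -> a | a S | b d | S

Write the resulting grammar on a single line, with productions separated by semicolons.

Unit pairs: P ⇒* {S}.
Replace each nonterminal's rules with the union of the non-unit rules of every nonterminal it unit-derives.

S -> d d | f T P | f U; U -> a | b | d a | d d; T -> b | P P b | f d; P -> d d | f T P | f U | a | a S | b d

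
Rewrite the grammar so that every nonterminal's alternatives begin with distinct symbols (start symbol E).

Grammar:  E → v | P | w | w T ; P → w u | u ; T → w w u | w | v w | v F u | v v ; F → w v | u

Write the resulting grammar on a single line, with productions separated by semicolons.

E → v | P | w E'; P → w u | u; T → v T' | w T''; F → w v | u; E' → eps | T; T' → w | F u | v; T'' → w u | eps

E has alternatives sharing prefix 'w': factor to E → w E' with E' → ε | T.
T has alternatives sharing prefix 'v': factor to T → v T' with T' → w | F u | v.
T has alternatives sharing prefix 'w': factor to T → w T'' with T'' → w u | ε.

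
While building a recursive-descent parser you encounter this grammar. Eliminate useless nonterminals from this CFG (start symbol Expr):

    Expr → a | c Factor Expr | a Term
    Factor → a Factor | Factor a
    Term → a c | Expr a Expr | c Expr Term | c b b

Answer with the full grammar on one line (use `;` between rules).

Generating nonterminals: {Expr, Term}.
Reachable from Expr after that: {Expr, Term}.
Removed useless symbols: {Factor} and every production mentioning them.

Expr → a | a Term; Term → a c | Expr a Expr | c Expr Term | c b b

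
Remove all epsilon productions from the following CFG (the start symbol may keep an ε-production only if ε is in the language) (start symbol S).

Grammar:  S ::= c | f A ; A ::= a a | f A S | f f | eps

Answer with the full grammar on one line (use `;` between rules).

Nullable set = {A}.
ε ∉ L(G), so no ε-production is kept.
For each production, add variants omitting each subset of nullable occurrences: S → f A gives f A | f. A → f A S gives f A S | f S.

S ::= c | f A | f; A ::= a a | f A S | f S | f f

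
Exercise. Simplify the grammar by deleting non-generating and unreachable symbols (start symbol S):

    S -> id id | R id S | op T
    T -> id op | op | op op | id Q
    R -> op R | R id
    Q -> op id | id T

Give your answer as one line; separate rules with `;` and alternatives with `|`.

S -> id id | op T; T -> id op | op | op op | id Q; Q -> op id | id T

Generating nonterminals: {Q, S, T}.
Reachable from S after that: {Q, S, T}.
Removed useless symbols: {R} and every production mentioning them.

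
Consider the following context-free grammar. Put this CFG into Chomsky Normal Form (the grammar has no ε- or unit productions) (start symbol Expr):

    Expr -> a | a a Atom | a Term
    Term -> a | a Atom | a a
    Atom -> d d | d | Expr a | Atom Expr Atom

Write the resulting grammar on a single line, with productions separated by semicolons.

Expr -> a | X1 Y1 | X1 Term; Term -> a | X1 Atom | X1 X1; Atom -> X2 X2 | d | Expr X1 | Atom Y2; X1 -> a; X2 -> d; Y1 -> X1 Atom; Y2 -> Expr Atom

Introduce a nonterminal for each terminal appearing in a rule of length ≥ 2: X1 → a, X2 → d.
Binarize each right-hand side of length ≥ 3 by chaining fresh nonterminals (Y1, Y2, …): affected rules were Expr → X1 X1 Atom; Atom → Atom Expr Atom.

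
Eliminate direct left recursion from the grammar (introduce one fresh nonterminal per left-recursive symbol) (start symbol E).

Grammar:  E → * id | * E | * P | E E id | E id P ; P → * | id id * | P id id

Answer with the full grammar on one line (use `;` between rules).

Directly left-recursive nonterminals: E, P.
For E: α = {E id, id P}, β = {* id, * E, * P}. Rewrite as E → β E' and E' → α E' | ε.
For P: α = {id id}, β = {*, id id *}. Rewrite as P → β P' and P' → α P' | ε.

E → * id E' | * E E' | * P E'; P → * P' | id id * P'; E' → E id E' | id P E' | ε; P' → id id P' | ε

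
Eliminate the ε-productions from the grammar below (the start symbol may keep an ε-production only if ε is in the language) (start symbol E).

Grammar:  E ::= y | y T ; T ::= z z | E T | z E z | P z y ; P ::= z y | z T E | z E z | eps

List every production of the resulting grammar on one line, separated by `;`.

E ::= y | y T; T ::= z z | E T | z E z | P z y | z y; P ::= z y | z T E | z E z

Nullable nonterminals: {P}.
ε ∉ L(G), so no ε-production is kept.
For each production, add variants omitting each subset of nullable occurrences: T → P z y gives P z y | z y.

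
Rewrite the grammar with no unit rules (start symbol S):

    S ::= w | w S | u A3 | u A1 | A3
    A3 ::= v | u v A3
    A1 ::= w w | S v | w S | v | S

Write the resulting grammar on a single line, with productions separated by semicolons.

Unit pairs: A1 ⇒* {A3, S}; S ⇒* {A3}.
Replace each nonterminal's rules with the union of the non-unit rules of every nonterminal it unit-derives.

S ::= w | w S | u A3 | u A1 | v | u v A3; A3 ::= v | u v A3; A1 ::= w w | S v | w S | v | w | u A3 | u A1 | u v A3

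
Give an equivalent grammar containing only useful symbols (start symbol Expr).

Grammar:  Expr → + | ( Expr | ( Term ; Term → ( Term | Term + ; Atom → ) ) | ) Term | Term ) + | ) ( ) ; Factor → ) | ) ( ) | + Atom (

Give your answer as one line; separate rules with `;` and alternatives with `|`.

Generating nonterminals: {Atom, Expr, Factor}.
Reachable from Expr after that: {Expr}.
Removed useless symbols: {Atom, Factor, Term} and every production mentioning them.

Expr → + | ( Expr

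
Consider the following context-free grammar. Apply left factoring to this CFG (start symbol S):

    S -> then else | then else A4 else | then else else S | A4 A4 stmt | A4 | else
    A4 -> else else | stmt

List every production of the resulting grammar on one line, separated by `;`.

S has alternatives sharing prefix 'then else': factor to S → then else S' with S' → ε | A4 else | else S.
S has alternatives sharing prefix 'A4': factor to S → A4 S'' with S'' → A4 stmt | ε.

S -> else | then else S' | A4 S''; A4 -> else else | stmt; S' -> ε | A4 else | else S; S'' -> A4 stmt | ε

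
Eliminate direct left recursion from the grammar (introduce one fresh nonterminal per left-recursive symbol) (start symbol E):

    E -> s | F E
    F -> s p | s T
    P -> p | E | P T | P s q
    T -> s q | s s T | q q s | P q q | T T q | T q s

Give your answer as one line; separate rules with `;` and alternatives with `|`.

E -> s | F E; F -> s p | s T; P -> p P' | E P'; T -> s q T' | s s T T' | q q s T' | P q q T'; P' -> T P' | s q P' | ε; T' -> T q T' | q s T' | ε

P, T are directly left-recursive.
For P: α = {T, s q}, β = {p, E}. Rewrite as P → β P' and P' → α P' | ε.
For T: α = {T q, q s}, β = {s q, s s T, q q s, P q q}. Rewrite as T → β T' and T' → α T' | ε.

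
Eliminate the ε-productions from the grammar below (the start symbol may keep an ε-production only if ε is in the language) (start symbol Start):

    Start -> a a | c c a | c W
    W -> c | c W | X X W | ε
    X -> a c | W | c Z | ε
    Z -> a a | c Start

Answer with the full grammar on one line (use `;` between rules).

Nullable nonterminals: {W, X}.
ε ∉ L(G), so no ε-production is kept.
Add the nullable-subset variants: Start → c W gives c W | c. W → X X W gives X X W | X X | X W | X.

Start -> a a | c c a | c W | c; W -> c | c W | X X W | X X | X W | X; X -> a c | W | c Z; Z -> a a | c Start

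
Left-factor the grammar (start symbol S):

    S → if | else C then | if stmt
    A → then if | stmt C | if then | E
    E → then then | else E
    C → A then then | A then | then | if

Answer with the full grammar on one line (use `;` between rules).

S → else C then | if S'; A → then if | stmt C | if then | E; E → then then | else E; C → then | if | A then C'; S' → ε | stmt; C' → then | ε

S has alternatives sharing prefix 'if': factor to S → if S' with S' → ε | stmt.
C has alternatives sharing prefix 'A then': factor to C → A then C' with C' → then | ε.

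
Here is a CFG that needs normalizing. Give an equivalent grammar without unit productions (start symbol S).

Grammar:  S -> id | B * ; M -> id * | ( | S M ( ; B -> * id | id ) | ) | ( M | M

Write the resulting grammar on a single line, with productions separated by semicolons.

S -> id | B *; M -> id * | ( | S M (; B -> * id | id ) | ) | ( M | id * | ( | S M (

Unit pairs: B ⇒* {M}.
Replace each nonterminal's rules with the union of the non-unit rules of every nonterminal it unit-derives.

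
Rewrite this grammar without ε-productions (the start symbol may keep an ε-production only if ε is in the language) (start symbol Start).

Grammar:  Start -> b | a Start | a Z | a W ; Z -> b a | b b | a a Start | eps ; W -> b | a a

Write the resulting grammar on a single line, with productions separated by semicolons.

The nullable symbols are {Z}.
ε ∉ L(G), so no ε-production is kept.
For each production, add variants omitting each subset of nullable occurrences: Start → a Z gives a Z | a.

Start -> b | a Start | a Z | a | a W; Z -> b a | b b | a a Start; W -> b | a a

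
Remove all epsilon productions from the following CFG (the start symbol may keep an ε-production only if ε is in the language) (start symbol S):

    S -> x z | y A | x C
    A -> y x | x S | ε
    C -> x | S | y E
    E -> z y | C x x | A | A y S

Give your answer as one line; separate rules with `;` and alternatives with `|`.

S -> x z | y A | y | x C; A -> y x | x S; C -> x | S | y E | y; E -> z y | C x x | A | A y S | y S

Nullable set = {A, E}.
ε ∉ L(G), so no ε-production is kept.
Expand every rule over subsets of its nullable positions: S → y A gives y A | y. C → y E gives y E | y. E → A y S gives A y S | y S.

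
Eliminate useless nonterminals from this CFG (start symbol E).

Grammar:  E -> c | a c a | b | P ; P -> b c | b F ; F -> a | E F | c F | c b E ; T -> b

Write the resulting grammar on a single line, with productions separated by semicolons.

E -> c | a c a | b | P; P -> b c | b F; F -> a | E F | c F | c b E

Generating nonterminals: {E, F, P, T}.
Reachable from E after that: {E, F, P}.
Removed useless symbols: {T} and every production mentioning them.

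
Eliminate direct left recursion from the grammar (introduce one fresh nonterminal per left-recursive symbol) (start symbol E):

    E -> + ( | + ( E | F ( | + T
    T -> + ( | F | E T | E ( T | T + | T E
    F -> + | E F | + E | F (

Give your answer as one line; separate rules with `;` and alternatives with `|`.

E -> + ( | + ( E | F ( | + T; T -> + ( T' | F T' | E T T' | E ( T T'; F -> + F' | E F F' | + E F'; T' -> + T' | E T' | ε; F' -> ( F' | ε

Left recursion appears on T, F.
For T: α = {+, E}, β = {+ (, F, E T, E ( T}. Rewrite as T → β T' and T' → α T' | ε.
For F: α = {(}, β = {+, E F, + E}. Rewrite as F → β F' and F' → α F' | ε.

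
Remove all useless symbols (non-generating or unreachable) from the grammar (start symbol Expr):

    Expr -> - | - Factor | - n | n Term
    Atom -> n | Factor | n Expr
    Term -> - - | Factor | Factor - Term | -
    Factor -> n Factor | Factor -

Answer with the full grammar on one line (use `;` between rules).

Expr -> - | - n | n Term; Term -> - - | -

Generating nonterminals: {Atom, Expr, Term}.
Reachable from Expr after that: {Expr, Term}.
Removed useless symbols: {Atom, Factor} and every production mentioning them.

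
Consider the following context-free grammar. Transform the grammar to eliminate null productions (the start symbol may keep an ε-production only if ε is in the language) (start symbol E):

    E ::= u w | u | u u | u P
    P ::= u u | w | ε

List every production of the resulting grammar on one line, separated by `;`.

Nullable nonterminals: {P}.
ε ∉ L(G), so no ε-production is kept.

E ::= u w | u | u u | u P; P ::= u u | w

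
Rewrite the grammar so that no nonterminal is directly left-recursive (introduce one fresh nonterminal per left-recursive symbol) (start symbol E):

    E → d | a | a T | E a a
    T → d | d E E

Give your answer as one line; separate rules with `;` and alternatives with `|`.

E → d E' | a E' | a T E'; T → d | d E E; E' → a a E' | eps

Left recursion appears on E.
For E: α = {a a}, β = {d, a, a T}. Rewrite as E → β E' and E' → α E' | ε.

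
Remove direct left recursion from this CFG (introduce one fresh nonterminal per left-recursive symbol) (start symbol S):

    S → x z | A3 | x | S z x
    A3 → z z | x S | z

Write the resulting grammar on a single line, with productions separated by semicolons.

S → x z S' | A3 S' | x S'; A3 → z z | x S | z; S' → z x S' | ε

Left recursion appears on S.
For S: α = {z x}, β = {x z, A3, x}. Rewrite as S → β S' and S' → α S' | ε.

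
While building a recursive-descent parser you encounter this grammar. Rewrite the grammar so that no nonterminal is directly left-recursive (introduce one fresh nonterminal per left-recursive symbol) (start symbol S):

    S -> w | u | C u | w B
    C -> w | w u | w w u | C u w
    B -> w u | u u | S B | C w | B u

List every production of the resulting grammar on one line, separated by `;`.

Directly left-recursive nonterminals: C, B.
For C: α = {u w}, β = {w, w u, w w u}. Rewrite as C → β C' and C' → α C' | ε.
For B: α = {u}, β = {w u, u u, S B, C w}. Rewrite as B → β B' and B' → α B' | ε.

S -> w | u | C u | w B; C -> w C' | w u C' | w w u C'; B -> w u B' | u u B' | S B B' | C w B'; C' -> u w C' | ε; B' -> u B' | ε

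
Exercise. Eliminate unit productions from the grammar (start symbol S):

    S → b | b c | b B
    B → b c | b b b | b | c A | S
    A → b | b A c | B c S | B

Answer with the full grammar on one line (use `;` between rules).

Unit pairs: A ⇒* {B, S}; B ⇒* {S}.
Replace each nonterminal's rules with the union of the non-unit rules of every nonterminal it unit-derives.

S → b | b c | b B; B → b c | b b b | b | c A | b B; A → b c | b b b | b | c A | b B | b A c | B c S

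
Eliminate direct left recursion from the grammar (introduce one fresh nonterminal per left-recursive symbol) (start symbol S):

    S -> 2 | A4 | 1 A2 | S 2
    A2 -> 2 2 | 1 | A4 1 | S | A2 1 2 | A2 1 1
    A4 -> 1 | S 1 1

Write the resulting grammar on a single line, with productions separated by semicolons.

S, A2 are directly left-recursive.
For S: α = {2}, β = {2, A4, 1 A2}. Rewrite as S → β S' and S' → α S' | ε.
For A2: α = {1 2, 1 1}, β = {2 2, 1, A4 1, S}. Rewrite as A2 → β A2' and A2' → α A2' | ε.

S -> 2 S' | A4 S' | 1 A2 S'; A2 -> 2 2 A2' | 1 A2' | A4 1 A2' | S A2'; A4 -> 1 | S 1 1; S' -> 2 S' | eps; A2' -> 1 2 A2' | 1 1 A2' | eps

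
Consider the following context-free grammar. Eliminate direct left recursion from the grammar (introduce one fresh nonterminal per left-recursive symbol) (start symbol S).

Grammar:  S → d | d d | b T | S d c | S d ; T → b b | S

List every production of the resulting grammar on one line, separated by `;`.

S → d S' | d d S' | b T S'; T → b b | S; S' → d c S' | d S' | ε

Directly left-recursive nonterminal: S.
For S: α = {d c, d}, β = {d, d d, b T}. Rewrite as S → β S' and S' → α S' | ε.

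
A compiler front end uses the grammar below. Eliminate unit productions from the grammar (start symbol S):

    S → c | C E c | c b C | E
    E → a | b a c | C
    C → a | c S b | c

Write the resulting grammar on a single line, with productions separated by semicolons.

S → a | b a c | c S b | c | C E c | c b C; E → a | b a c | c S b | c; C → a | c S b | c

Unit pairs: E ⇒* {C}; S ⇒* {C, E}.
For every A with A ⇒* B via unit rules, add B's non-unit alternatives to A; then delete every rule of the form X → Y.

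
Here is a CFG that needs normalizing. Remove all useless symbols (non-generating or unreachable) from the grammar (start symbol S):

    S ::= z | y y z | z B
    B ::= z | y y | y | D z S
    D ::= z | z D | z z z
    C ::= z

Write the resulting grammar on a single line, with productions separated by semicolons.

Generating nonterminals: {B, C, D, S}.
Reachable from S after that: {B, D, S}.
Removed useless symbols: {C} and every production mentioning them.

S ::= z | y y z | z B; B ::= z | y y | y | D z S; D ::= z | z D | z z z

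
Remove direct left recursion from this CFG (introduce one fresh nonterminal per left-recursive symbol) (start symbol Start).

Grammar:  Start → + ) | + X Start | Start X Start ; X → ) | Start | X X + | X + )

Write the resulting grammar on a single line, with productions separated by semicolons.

Left recursion appears on Start, X.
For Start: α = {X Start}, β = {+ ), + X Start}. Rewrite as Start → β Start1 and Start1 → α Start1 | ε.
For X: α = {X +, + )}, β = {), Start}. Rewrite as X → β X1 and X1 → α X1 | ε.

Start → + ) Start1 | + X Start Start1; X → ) X1 | Start X1; Start1 → X Start Start1 | ε; X1 → X + X1 | + ) X1 | ε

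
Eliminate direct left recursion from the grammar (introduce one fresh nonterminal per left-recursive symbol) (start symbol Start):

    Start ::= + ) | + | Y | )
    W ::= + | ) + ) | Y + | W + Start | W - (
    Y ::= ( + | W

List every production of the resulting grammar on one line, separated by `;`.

W is directly left-recursive.
For W: α = {+ Start, - (}, β = {+, ) + ), Y +}. Rewrite as W → β W1 and W1 → α W1 | ε.

Start ::= + ) | + | Y | ); W ::= + W1 | ) + ) W1 | Y + W1; Y ::= ( + | W; W1 ::= + Start W1 | - ( W1 | ε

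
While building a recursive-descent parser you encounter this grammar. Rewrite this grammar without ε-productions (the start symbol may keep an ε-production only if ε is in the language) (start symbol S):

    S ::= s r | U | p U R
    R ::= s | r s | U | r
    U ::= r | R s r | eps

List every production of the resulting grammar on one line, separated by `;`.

Nullable nonterminals: {R, S, U}.
ε ∈ L(G) since S is nullable, so keep S → ε.
Add the nullable-subset variants: S → p U R gives p U R | p U | p R | p. U → R s r gives R s r | s r.

S ::= s r | U | p U R | p U | p R | p | eps; R ::= s | r s | U | r; U ::= r | R s r | s r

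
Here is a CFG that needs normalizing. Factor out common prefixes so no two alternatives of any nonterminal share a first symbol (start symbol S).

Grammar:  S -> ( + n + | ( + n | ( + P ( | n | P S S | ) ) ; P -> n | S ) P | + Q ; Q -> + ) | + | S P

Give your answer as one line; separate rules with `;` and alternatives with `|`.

S has alternatives sharing prefix '( +': factor to S → ( + S' with S' → n + | n | P (.
Q has alternatives sharing prefix '+': factor to Q → + Q' with Q' → ) | ε.
S' has alternatives sharing prefix 'n': factor to S' → n S'' with S'' → + | ε.

S -> n | P S S | ) ) | ( + S'; P -> n | S ) P | + Q; Q -> S P | + Q'; S' -> P ( | n S''; Q' -> ) | ε; S'' -> + | ε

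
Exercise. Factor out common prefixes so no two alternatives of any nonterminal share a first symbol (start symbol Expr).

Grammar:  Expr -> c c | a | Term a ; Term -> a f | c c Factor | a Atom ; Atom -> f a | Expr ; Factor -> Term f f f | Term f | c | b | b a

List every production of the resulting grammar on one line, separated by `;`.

Term has alternatives sharing prefix 'a': factor to Term → a Term1 with Term1 → f | Atom.
Factor has alternatives sharing prefix 'Term f': factor to Factor → Term f Factor1 with Factor1 → f f | ε.
Factor has alternatives sharing prefix 'b': factor to Factor → b Factor2 with Factor2 → ε | a.

Expr -> c c | a | Term a; Term -> c c Factor | a Term1; Atom -> f a | Expr; Factor -> c | Term f Factor1 | b Factor2; Term1 -> f | Atom; Factor1 -> f f | ε; Factor2 -> ε | a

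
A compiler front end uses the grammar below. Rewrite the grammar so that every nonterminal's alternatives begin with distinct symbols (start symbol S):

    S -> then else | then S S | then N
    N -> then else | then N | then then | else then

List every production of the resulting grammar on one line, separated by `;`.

S has alternatives sharing prefix 'then': factor to S → then S' with S' → else | S S | N.
N has alternatives sharing prefix 'then': factor to N → then N' with N' → else | N | then.

S -> then S'; N -> else then | then N'; S' -> else | S S | N; N' -> else | N | then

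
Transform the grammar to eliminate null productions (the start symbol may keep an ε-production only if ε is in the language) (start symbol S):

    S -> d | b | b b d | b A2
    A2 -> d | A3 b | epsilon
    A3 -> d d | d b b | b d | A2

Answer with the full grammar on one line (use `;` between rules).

Nullable set = {A2, A3}.
ε ∉ L(G), so no ε-production is kept.
For each production, add variants omitting each subset of nullable occurrences: A2 → A3 b gives A3 b | b.

S -> d | b | b b d | b A2; A2 -> d | A3 b | b; A3 -> d d | d b b | b d | A2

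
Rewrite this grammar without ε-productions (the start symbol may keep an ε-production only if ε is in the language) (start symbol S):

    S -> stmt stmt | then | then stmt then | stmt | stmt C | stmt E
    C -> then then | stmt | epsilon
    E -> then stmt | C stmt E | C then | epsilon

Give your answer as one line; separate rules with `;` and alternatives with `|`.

The nullable symbols are {C, E}.
ε ∉ L(G), so no ε-production is kept.
Expand every rule over subsets of its nullable positions: E → C stmt E gives C stmt E | C stmt | stmt E | stmt. E → C then gives C then | then.

S -> stmt stmt | then | then stmt then | stmt | stmt C | stmt E; C -> then then | stmt; E -> then stmt | C stmt E | C stmt | stmt E | stmt | C then | then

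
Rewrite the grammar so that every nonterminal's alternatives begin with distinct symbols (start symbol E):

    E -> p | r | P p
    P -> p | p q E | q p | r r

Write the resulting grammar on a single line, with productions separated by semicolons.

E -> p | r | P p; P -> q p | r r | p P'; P' -> ε | q E

P has alternatives sharing prefix 'p': factor to P → p P' with P' → ε | q E.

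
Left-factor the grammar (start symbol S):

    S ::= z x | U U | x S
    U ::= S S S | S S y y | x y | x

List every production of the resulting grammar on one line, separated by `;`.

S ::= z x | U U | x S; U ::= S S U' | x U''; U' ::= S | y y; U'' ::= y | ε

U has alternatives sharing prefix 'S S': factor to U → S S U' with U' → S | y y.
U has alternatives sharing prefix 'x': factor to U → x U'' with U'' → y | ε.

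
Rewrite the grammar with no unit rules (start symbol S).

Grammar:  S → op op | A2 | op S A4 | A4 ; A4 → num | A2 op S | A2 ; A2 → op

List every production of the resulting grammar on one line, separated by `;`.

Unit pairs: A4 ⇒* {A2}; S ⇒* {A2, A4}.
For every A with A ⇒* B via unit rules, add B's non-unit alternatives to A; then delete every rule of the form X → Y.

S → num | A2 op S | op | op op | op S A4; A4 → num | A2 op S | op; A2 → op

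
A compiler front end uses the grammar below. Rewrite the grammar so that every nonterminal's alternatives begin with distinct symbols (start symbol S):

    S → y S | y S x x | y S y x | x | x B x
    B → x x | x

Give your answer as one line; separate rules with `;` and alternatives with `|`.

S → y S S' | x S''; B → x B'; S' → ε | x x | y x; S'' → ε | B x; B' → x | ε

S has alternatives sharing prefix 'y S': factor to S → y S S' with S' → ε | x x | y x.
S has alternatives sharing prefix 'x': factor to S → x S'' with S'' → ε | B x.
B has alternatives sharing prefix 'x': factor to B → x B' with B' → x | ε.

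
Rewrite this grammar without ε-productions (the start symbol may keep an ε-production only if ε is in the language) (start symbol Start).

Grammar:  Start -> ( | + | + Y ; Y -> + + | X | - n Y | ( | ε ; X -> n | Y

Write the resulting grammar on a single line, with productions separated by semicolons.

Nullable set = {X, Y}.
ε ∉ L(G), so no ε-production is kept.
Add the nullable-subset variants: Y → - n Y gives - n Y | - n.

Start -> ( | + | + Y; Y -> + + | X | - n Y | - n | (; X -> n | Y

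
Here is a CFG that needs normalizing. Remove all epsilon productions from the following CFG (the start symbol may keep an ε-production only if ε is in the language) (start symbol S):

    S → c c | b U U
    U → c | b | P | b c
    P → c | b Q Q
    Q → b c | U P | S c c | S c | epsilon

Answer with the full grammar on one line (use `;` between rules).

S → c c | b U U; U → c | b | P | b c; P → c | b Q Q | b Q | b; Q → b c | U P | S c c | S c

Nullable nonterminals: {Q}.
ε ∉ L(G), so no ε-production is kept.
For each production, add variants omitting each subset of nullable occurrences: P → b Q Q gives b Q Q | b Q | b.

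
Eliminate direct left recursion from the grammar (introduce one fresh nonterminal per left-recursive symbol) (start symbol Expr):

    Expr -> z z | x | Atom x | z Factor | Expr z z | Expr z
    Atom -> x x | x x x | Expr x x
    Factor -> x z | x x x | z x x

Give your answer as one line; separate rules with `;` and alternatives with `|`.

Directly left-recursive nonterminal: Expr.
For Expr: α = {z z, z}, β = {z z, x, Atom x, z Factor}. Rewrite as Expr → β Expr1 and Expr1 → α Expr1 | ε.

Expr -> z z Expr1 | x Expr1 | Atom x Expr1 | z Factor Expr1; Atom -> x x | x x x | Expr x x; Factor -> x z | x x x | z x x; Expr1 -> z z Expr1 | z Expr1 | eps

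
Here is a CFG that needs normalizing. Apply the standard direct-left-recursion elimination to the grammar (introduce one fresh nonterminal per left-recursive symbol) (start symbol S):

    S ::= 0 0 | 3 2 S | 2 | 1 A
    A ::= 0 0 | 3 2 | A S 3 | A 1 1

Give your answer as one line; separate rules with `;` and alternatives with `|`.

S ::= 0 0 | 3 2 S | 2 | 1 A; A ::= 0 0 A' | 3 2 A'; A' ::= S 3 A' | 1 1 A' | ε

Directly left-recursive nonterminal: A.
For A: α = {S 3, 1 1}, β = {0 0, 3 2}. Rewrite as A → β A' and A' → α A' | ε.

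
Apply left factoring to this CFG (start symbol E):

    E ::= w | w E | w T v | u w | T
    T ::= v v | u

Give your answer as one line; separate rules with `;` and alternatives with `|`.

E has alternatives sharing prefix 'w': factor to E → w E' with E' → ε | E | T v.

E ::= u w | T | w E'; T ::= v v | u; E' ::= ε | E | T v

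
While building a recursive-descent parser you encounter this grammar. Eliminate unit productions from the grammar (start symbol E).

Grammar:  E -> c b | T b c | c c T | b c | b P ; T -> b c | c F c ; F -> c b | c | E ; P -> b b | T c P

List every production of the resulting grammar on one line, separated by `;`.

E -> c b | T b c | c c T | b c | b P; T -> b c | c F c; F -> c b | T b c | c c T | b c | b P | c; P -> b b | T c P

Unit pairs: F ⇒* {E}.
For each unit pair (A, B), copy every non-unit production of B to A, then drop all unit productions.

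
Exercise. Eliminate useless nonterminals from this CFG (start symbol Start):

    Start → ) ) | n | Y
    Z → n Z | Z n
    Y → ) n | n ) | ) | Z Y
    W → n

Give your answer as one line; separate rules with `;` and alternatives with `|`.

Start → ) ) | n | Y; Y → ) n | n ) | )

Generating nonterminals: {Start, W, Y}.
Reachable from Start after that: {Start, Y}.
Removed useless symbols: {W, Z} and every production mentioning them.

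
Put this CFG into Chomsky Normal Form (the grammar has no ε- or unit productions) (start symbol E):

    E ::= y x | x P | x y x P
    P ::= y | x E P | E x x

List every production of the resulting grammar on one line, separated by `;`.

Introduce a nonterminal for each terminal appearing in a rule of length ≥ 2: X1 → y, X2 → x.
Binarize each right-hand side of length ≥ 3 by chaining fresh nonterminals (Y1, Y2, …): affected rules were E → X2 X1 X2 P; P → X2 E P; P → E X2 X2.

E ::= X1 X2 | X2 P | X2 Y1; P ::= y | X2 Y3 | E Y4; X1 ::= y; X2 ::= x; Y1 ::= X1 Y2; Y2 ::= X2 P; Y3 ::= E P; Y4 ::= X2 X2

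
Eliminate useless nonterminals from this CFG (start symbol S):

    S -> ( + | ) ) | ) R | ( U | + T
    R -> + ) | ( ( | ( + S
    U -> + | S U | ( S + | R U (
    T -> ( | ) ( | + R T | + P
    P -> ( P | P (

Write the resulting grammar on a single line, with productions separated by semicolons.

S -> ( + | ) ) | ) R | ( U | + T; R -> + ) | ( ( | ( + S; U -> + | S U | ( S + | R U (; T -> ( | ) ( | + R T

Generating nonterminals: {R, S, T, U}.
Reachable from S after that: {R, S, T, U}.
Removed useless symbols: {P} and every production mentioning them.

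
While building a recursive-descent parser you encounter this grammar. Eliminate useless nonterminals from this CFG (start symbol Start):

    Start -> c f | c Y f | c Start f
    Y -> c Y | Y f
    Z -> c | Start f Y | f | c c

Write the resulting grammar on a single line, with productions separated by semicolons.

Generating nonterminals: {Start, Z}.
Reachable from Start after that: {Start}.
Removed useless symbols: {Y, Z} and every production mentioning them.

Start -> c f | c Start f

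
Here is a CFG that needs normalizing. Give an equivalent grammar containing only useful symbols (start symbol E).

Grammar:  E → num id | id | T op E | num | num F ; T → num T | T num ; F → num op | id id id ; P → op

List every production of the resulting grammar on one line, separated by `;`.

E → num id | id | num | num F; F → num op | id id id

Generating nonterminals: {E, F, P}.
Reachable from E after that: {E, F}.
Removed useless symbols: {P, T} and every production mentioning them.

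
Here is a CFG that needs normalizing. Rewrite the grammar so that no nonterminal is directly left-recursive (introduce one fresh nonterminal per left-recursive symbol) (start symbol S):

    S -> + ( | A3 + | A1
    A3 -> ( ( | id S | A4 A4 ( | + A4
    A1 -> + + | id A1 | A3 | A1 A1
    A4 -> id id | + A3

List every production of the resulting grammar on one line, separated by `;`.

Left recursion appears on A1.
For A1: α = {A1}, β = {+ +, id A1, A3}. Rewrite as A1 → β A1' and A1' → α A1' | ε.

S -> + ( | A3 + | A1; A3 -> ( ( | id S | A4 A4 ( | + A4; A1 -> + + A1' | id A1 A1' | A3 A1'; A4 -> id id | + A3; A1' -> A1 A1' | ε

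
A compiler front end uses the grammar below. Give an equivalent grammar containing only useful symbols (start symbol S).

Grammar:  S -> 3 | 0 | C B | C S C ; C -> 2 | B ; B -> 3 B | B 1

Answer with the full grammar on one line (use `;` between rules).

Generating nonterminals: {C, S}.
Reachable from S after that: {C, S}.
Removed useless symbols: {B} and every production mentioning them.

S -> 3 | 0 | C S C; C -> 2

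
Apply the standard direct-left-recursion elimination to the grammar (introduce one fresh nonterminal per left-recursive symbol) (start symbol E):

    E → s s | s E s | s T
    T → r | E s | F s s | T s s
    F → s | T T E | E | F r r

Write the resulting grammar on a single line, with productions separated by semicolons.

T, F are directly left-recursive.
For T: α = {s s}, β = {r, E s, F s s}. Rewrite as T → β T' and T' → α T' | ε.
For F: α = {r r}, β = {s, T T E, E}. Rewrite as F → β F' and F' → α F' | ε.

E → s s | s E s | s T; T → r T' | E s T' | F s s T'; F → s F' | T T E F' | E F'; T' → s s T' | ε; F' → r r F' | ε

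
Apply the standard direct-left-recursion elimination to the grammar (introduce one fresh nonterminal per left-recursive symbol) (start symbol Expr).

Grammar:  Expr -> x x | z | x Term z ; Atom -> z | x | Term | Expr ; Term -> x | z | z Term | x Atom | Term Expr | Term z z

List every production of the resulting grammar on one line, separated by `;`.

Directly left-recursive nonterminal: Term.
For Term: α = {Expr, z z}, β = {x, z, z Term, x Atom}. Rewrite as Term → β Term1 and Term1 → α Term1 | ε.

Expr -> x x | z | x Term z; Atom -> z | x | Term | Expr; Term -> x Term1 | z Term1 | z Term Term1 | x Atom Term1; Term1 -> Expr Term1 | z z Term1 | ε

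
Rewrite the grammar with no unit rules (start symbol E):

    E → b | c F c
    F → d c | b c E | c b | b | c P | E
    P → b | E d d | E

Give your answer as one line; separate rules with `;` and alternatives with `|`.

E → b | c F c; F → b | c F c | d c | b c E | c b | c P; P → b | c F c | E d d

Unit pairs: F ⇒* {E}; P ⇒* {E}.
Replace each nonterminal's rules with the union of the non-unit rules of every nonterminal it unit-derives.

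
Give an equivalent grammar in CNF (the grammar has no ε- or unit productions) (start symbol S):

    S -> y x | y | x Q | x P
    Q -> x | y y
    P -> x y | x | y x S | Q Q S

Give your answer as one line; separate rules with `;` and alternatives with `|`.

Introduce a nonterminal for each terminal appearing in a rule of length ≥ 2: X1 → y, X2 → x.
Binarize each right-hand side of length ≥ 3 by chaining fresh nonterminals (Y1, Y2, …): affected rules were P → X1 X2 S; P → Q Q S.

S -> X1 X2 | y | X2 Q | X2 P; Q -> x | X1 X1; P -> X2 X1 | x | X1 Y1 | Q Y2; X1 -> y; X2 -> x; Y1 -> X2 S; Y2 -> Q S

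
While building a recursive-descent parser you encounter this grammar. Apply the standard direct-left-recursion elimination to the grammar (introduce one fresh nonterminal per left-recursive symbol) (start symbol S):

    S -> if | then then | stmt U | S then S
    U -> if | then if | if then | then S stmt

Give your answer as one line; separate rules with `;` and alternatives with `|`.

Left recursion appears on S.
For S: α = {then S}, β = {if, then then, stmt U}. Rewrite as S → β S' and S' → α S' | ε.

S -> if S' | then then S' | stmt U S'; U -> if | then if | if then | then S stmt; S' -> then S S' | ε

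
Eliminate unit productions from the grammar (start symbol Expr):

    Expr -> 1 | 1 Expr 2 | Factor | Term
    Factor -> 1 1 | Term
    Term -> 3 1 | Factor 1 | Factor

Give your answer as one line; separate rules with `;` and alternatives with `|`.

Expr -> 3 1 | Factor 1 | 1 1 | 1 | 1 Expr 2; Factor -> 3 1 | Factor 1 | 1 1; Term -> 3 1 | Factor 1 | 1 1

Unit pairs: Expr ⇒* {Factor, Term}; Factor ⇒* {Term}; Term ⇒* {Factor}.
For every A with A ⇒* B via unit rules, add B's non-unit alternatives to A; then delete every rule of the form X → Y.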